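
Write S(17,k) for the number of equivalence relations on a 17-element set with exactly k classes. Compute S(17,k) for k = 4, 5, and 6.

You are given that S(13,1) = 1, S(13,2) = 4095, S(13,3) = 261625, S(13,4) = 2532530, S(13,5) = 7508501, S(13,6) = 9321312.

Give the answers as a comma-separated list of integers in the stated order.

i=14: T(14,1)=0+1·1=1 | T(14,2)=1+2·4095=8191 | T(14,3)=4095+3·261625=788970 | T(14,4)=261625+4·2532530=10391745 | T(14,5)=2532530+5·7508501=40075035 | T(14,6)=7508501+6·9321312=63436373
i=15: T(15,2)=1+2·8191=16383 | T(15,3)=8191+3·788970=2375101 | T(15,4)=788970+4·10391745=42355950 | T(15,5)=10391745+5·40075035=210766920 | T(15,6)=40075035+6·63436373=420693273
i=16: T(16,3)=16383+3·2375101=7141686 | T(16,4)=2375101+4·42355950=171798901 | T(16,5)=42355950+5·210766920=1096190550 | T(16,6)=210766920+6·420693273=2734926558
i=17: T(17,4)=7141686+4·171798901=694337290 | T(17,5)=171798901+5·1096190550=5652751651 | T(17,6)=1096190550+6·2734926558=17505749898
Read S(17,4) = 694337290, S(17,5) = 5652751651, S(17,6) = 17505749898.

694337290, 5652751651, 17505749898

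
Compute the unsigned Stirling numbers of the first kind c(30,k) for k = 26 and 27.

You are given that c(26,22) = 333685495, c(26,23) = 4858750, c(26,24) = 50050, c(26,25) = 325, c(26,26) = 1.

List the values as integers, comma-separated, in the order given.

[27] T[27,23]:26*4858750+333685495=460012995 · T[27,24]:26*50050+4858750=6160050 · T[27,25]:26*325+50050=58500 · T[27,26]:26*1+325=351 · T[27,27]:26*0+1=1
[28] T[28,24]:27*6160050+460012995=626334345 · T[28,25]:27*58500+6160050=7739550 · T[28,26]:27*351+58500=67977 · T[28,27]:27*1+351=378
[29] T[29,25]:28*7739550+626334345=843041745 · T[29,26]:28*67977+7739550=9642906 · T[29,27]:28*378+67977=78561
[30] T[30,26]:29*9642906+843041745=1122686019 · T[30,27]:29*78561+9642906=11921175
Read c(30,26) = 1122686019, c(30,27) = 11921175.

1122686019, 11921175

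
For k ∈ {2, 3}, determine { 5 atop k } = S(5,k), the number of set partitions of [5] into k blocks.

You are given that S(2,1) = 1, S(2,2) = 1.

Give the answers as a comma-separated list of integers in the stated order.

15, 25

@3  (3,1):1·1+0→1, (3,2):1·2+1→3, (3,3):0·3+1→1
@4  (4,1):1·1+0→1, (4,2):3·2+1→7, (4,3):1·3+3→6
@5  (5,2):7·2+1→15, (5,3):6·3+7→25
Read S(5,2) = 15, S(5,3) = 25.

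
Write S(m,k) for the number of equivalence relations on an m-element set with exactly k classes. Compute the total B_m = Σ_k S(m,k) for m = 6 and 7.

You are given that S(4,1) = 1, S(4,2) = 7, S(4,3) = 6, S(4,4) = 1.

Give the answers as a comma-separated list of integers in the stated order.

203, 877

[5] T[5,1]:1*1+0=1 · T[5,2]:2*7+1=15 · T[5,3]:3*6+7=25 · T[5,4]:4*1+6=10 · T[5,5]:5*0+1=1
[6] T[6,1]:1*1+0=1 · T[6,2]:2*15+1=31 · T[6,3]:3*25+15=90 · T[6,4]:4*10+25=65 · T[6,5]:5*1+10=15 · T[6,6]:6*0+1=1
[7] T[7,1]:1*1+0=1 · T[7,2]:2*31+1=63 · T[7,3]:3*90+31=301 · T[7,4]:4*65+90=350 · T[7,5]:5*15+65=140 · T[7,6]:6*1+15=21 · T[7,7]:7*0+1=1
B_6 = ΣS(6,k) = 1+31+90+65+15+1 = 203
B_7 = ΣS(7,k) = 1+63+301+350+140+21+1 = 877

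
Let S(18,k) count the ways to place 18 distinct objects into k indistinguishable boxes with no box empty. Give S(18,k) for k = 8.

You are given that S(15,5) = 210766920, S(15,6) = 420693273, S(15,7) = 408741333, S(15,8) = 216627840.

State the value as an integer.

row 16: T[16][6]=6·420693273+210766920=2734926558  T[16][7]=7·408741333+420693273=3281882604  T[16][8]=8·216627840+408741333=2141764053
row 17: T[17][7]=7·3281882604+2734926558=25708104786  T[17][8]=8·2141764053+3281882604=20415995028
row 18: T[18][8]=8·20415995028+25708104786=189036065010
Read S(18,8) = 189036065010.

189036065010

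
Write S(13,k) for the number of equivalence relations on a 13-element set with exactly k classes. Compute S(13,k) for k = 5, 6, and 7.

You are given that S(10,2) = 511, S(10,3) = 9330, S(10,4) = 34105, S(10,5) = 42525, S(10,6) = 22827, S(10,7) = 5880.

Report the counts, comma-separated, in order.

7508501, 9321312, 5715424

row 11: T[11][3]=3·9330+511=28501  T[11][4]=4·34105+9330=145750  T[11][5]=5·42525+34105=246730  T[11][6]=6·22827+42525=179487  T[11][7]=7·5880+22827=63987
row 12: T[12][4]=4·145750+28501=611501  T[12][5]=5·246730+145750=1379400  T[12][6]=6·179487+246730=1323652  T[12][7]=7·63987+179487=627396
row 13: T[13][5]=5·1379400+611501=7508501  T[13][6]=6·1323652+1379400=9321312  T[13][7]=7·627396+1323652=5715424
Read S(13,5) = 7508501, S(13,6) = 9321312, S(13,7) = 5715424.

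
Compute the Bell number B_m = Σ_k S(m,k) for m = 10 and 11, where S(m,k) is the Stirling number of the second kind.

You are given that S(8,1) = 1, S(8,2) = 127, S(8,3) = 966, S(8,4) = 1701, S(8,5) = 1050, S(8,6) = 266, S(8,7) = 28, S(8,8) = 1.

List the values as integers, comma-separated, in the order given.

115975, 678570

row 9: T[9][1]=1·1+0=1  T[9][2]=2·127+1=255  T[9][3]=3·966+127=3025  T[9][4]=4·1701+966=7770  T[9][5]=5·1050+1701=6951  T[9][6]=6·266+1050=2646  T[9][7]=7·28+266=462  T[9][8]=8·1+28=36  T[9][9]=9·0+1=1
row 10: T[10][1]=1·1+0=1  T[10][2]=2·255+1=511  T[10][3]=3·3025+255=9330  T[10][4]=4·7770+3025=34105  T[10][5]=5·6951+7770=42525  T[10][6]=6·2646+6951=22827  T[10][7]=7·462+2646=5880  T[10][8]=8·36+462=750  T[10][9]=9·1+36=45  T[10][10]=10·0+1=1
row 11: T[11][1]=1·1+0=1  T[11][2]=2·511+1=1023  T[11][3]=3·9330+511=28501  T[11][4]=4·34105+9330=145750  T[11][5]=5·42525+34105=246730  T[11][6]=6·22827+42525=179487  T[11][7]=7·5880+22827=63987  T[11][8]=8·750+5880=11880  T[11][9]=9·45+750=1155  T[11][10]=10·1+45=55  T[11][11]=11·0+1=1
B_10 = ΣS(10,k) = 1+511+9330+34105+42525+22827+5880+750+45+1 = 115975
B_11 = ΣS(11,k) = 1+1023+28501+145750+246730+179487+63987+11880+1155+55+1 = 678570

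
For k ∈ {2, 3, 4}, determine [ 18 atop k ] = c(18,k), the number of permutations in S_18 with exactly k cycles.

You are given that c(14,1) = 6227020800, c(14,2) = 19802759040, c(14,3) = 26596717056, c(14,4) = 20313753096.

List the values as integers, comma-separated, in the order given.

1223405590579200, 1821602444624640, 1583313975727488

@15  (15,1):6227020800·14+0→87178291200, (15,2):19802759040·14+6227020800→283465647360, (15,3):26596717056·14+19802759040→392156797824, (15,4):20313753096·14+26596717056→310989260400
@16  (16,1):87178291200·15+0→1307674368000, (16,2):283465647360·15+87178291200→4339163001600, (16,3):392156797824·15+283465647360→6165817614720, (16,4):310989260400·15+392156797824→5056995703824
@17  (17,1):1307674368000·16+0→20922789888000, (17,2):4339163001600·16+1307674368000→70734282393600, (17,3):6165817614720·16+4339163001600→102992244837120, (17,4):5056995703824·16+6165817614720→87077748875904
@18  (18,2):70734282393600·17+20922789888000→1223405590579200, (18,3):102992244837120·17+70734282393600→1821602444624640, (18,4):87077748875904·17+102992244837120→1583313975727488
Read c(18,2) = 1223405590579200, c(18,3) = 1821602444624640, c(18,4) = 1583313975727488.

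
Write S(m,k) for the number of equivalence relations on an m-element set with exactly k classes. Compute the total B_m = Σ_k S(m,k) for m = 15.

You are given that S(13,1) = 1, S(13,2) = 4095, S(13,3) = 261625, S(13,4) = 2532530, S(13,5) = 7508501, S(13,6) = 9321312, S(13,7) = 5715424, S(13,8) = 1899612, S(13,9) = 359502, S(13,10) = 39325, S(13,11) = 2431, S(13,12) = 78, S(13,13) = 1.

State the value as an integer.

r14: T_14,1=1×1+0=1; T_14,2=2×4095+1=8191; T_14,3=3×261625+4095=788970; T_14,4=4×2532530+261625=10391745; T_14,5=5×7508501+2532530=40075035; T_14,6=6×9321312+7508501=63436373; T_14,7=7×5715424+9321312=49329280; T_14,8=8×1899612+5715424=20912320; T_14,9=9×359502+1899612=5135130; T_14,10=10×39325+359502=752752; T_14,11=11×2431+39325=66066; T_14,12=12×78+2431=3367; T_14,13=13×1+78=91; T_14,14=14×0+1=1
r15: T_15,1=1×1+0=1; T_15,2=2×8191+1=16383; T_15,3=3×788970+8191=2375101; T_15,4=4×10391745+788970=42355950; T_15,5=5×40075035+10391745=210766920; T_15,6=6×63436373+40075035=420693273; T_15,7=7×49329280+63436373=408741333; T_15,8=8×20912320+49329280=216627840; T_15,9=9×5135130+20912320=67128490; T_15,10=10×752752+5135130=12662650; T_15,11=11×66066+752752=1479478; T_15,12=12×3367+66066=106470; T_15,13=13×91+3367=4550; T_15,14=14×1+91=105; T_15,15=15×0+1=1
B_15 = ΣS(15,k) = 1+16383+2375101+42355950+210766920+420693273+408741333+216627840+67128490+12662650+1479478+106470+4550+105+1 = 1382958545

1382958545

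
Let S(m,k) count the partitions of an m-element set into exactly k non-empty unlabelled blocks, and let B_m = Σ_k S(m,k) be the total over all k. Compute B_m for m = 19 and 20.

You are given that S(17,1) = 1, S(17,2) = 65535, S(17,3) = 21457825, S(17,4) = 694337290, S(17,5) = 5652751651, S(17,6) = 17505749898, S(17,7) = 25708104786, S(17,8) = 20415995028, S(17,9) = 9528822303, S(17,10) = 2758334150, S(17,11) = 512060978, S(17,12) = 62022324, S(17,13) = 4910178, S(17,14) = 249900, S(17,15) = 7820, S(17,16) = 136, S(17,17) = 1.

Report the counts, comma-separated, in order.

[18] T[18,1]:1*1+0=1 · T[18,2]:2*65535+1=131071 · T[18,3]:3*21457825+65535=64439010 · T[18,4]:4*694337290+21457825=2798806985 · T[18,5]:5*5652751651+694337290=28958095545 · T[18,6]:6*17505749898+5652751651=110687251039 · T[18,7]:7*25708104786+17505749898=197462483400 · T[18,8]:8*20415995028+25708104786=189036065010 · T[18,9]:9*9528822303+20415995028=106175395755 · T[18,10]:10*2758334150+9528822303=37112163803 · T[18,11]:11*512060978+2758334150=8391004908 · T[18,12]:12*62022324+512060978=1256328866 · T[18,13]:13*4910178+62022324=125854638 · T[18,14]:14*249900+4910178=8408778 · T[18,15]:15*7820+249900=367200 · T[18,16]:16*136+7820=9996 · T[18,17]:17*1+136=153 · T[18,18]:18*0+1=1
[19] T[19,1]:1*1+0=1 · T[19,2]:2*131071+1=262143 · T[19,3]:3*64439010+131071=193448101 · T[19,4]:4*2798806985+64439010=11259666950 · T[19,5]:5*28958095545+2798806985=147589284710 · T[19,6]:6*110687251039+28958095545=693081601779 · T[19,7]:7*197462483400+110687251039=1492924634839 · T[19,8]:8*189036065010+197462483400=1709751003480 · T[19,9]:9*106175395755+189036065010=1144614626805 · T[19,10]:10*37112163803+106175395755=477297033785 · T[19,11]:11*8391004908+37112163803=129413217791 · T[19,12]:12*1256328866+8391004908=23466951300 · T[19,13]:13*125854638+1256328866=2892439160 · T[19,14]:14*8408778+125854638=243577530 · T[19,15]:15*367200+8408778=13916778 · T[19,16]:16*9996+367200=527136 · T[19,17]:17*153+9996=12597 · T[19,18]:18*1+153=171 · T[19,19]:19*0+1=1
[20] T[20,1]:1*1+0=1 · T[20,2]:2*262143+1=524287 · T[20,3]:3*193448101+262143=580606446 · T[20,4]:4*11259666950+193448101=45232115901 · T[20,5]:5*147589284710+11259666950=749206090500 · T[20,6]:6*693081601779+147589284710=4306078895384 · T[20,7]:7*1492924634839+693081601779=11143554045652 · T[20,8]:8*1709751003480+1492924634839=15170932662679 · T[20,9]:9*1144614626805+1709751003480=12011282644725 · T[20,10]:10*477297033785+1144614626805=5917584964655 · T[20,11]:11*129413217791+477297033785=1900842429486 · T[20,12]:12*23466951300+129413217791=411016633391 · T[20,13]:13*2892439160+23466951300=61068660380 · T[20,14]:14*243577530+2892439160=6302524580 · T[20,15]:15*13916778+243577530=452329200 · T[20,16]:16*527136+13916778=22350954 · T[20,17]:17*12597+527136=741285 · T[20,18]:18*171+12597=15675 · T[20,19]:19*1+171=190 · T[20,20]:20*0+1=1
B_19 = ΣS(19,k) = 1+262143+193448101+11259666950+147589284710+693081601779+1492924634839+1709751003480+1144614626805+477297033785+129413217791+23466951300+2892439160+243577530+13916778+527136+12597+171+1 = 5832742205057
B_20 = ΣS(20,k) = 1+524287+580606446+45232115901+749206090500+4306078895384+11143554045652+15170932662679+12011282644725+5917584964655+1900842429486+411016633391+61068660380+6302524580+452329200+22350954+741285+15675+190+1 = 51724158235372

5832742205057, 51724158235372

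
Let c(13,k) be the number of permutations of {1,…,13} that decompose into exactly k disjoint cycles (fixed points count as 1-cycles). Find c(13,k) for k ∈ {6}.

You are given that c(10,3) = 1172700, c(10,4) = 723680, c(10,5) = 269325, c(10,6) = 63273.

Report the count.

@11  (11,4):723680·10+1172700→8409500, (11,5):269325·10+723680→3416930, (11,6):63273·10+269325→902055
@12  (12,5):3416930·11+8409500→45995730, (12,6):902055·11+3416930→13339535
@13  (13,6):13339535·12+45995730→206070150
Read c(13,6) = 206070150.

206070150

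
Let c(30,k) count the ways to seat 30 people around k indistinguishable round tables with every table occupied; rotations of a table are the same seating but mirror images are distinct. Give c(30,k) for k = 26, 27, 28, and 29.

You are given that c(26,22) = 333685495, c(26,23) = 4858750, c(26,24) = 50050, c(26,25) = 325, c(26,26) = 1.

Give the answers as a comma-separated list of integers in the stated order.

@27  (27,23):4858750·26+333685495→460012995, (27,24):50050·26+4858750→6160050, (27,25):325·26+50050→58500, (27,26):1·26+325→351, (27,27):0·26+1→1
@28  (28,24):6160050·27+460012995→626334345, (28,25):58500·27+6160050→7739550, (28,26):351·27+58500→67977, (28,27):1·27+351→378, (28,28):0·27+1→1
@29  (29,25):7739550·28+626334345→843041745, (29,26):67977·28+7739550→9642906, (29,27):378·28+67977→78561, (29,28):1·28+378→406, (29,29):0·28+1→1
@30  (30,26):9642906·29+843041745→1122686019, (30,27):78561·29+9642906→11921175, (30,28):406·29+78561→90335, (30,29):1·29+406→435
Read c(30,26) = 1122686019, c(30,27) = 11921175, c(30,28) = 90335, c(30,29) = 435.

1122686019, 11921175, 90335, 435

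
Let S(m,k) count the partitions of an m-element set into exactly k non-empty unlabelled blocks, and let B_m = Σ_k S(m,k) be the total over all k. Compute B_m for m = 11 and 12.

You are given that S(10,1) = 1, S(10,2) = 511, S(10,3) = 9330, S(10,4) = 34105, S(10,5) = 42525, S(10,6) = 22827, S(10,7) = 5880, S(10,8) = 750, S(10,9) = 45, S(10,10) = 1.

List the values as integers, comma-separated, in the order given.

678570, 4213597

r11: T_11,1=1×1+0=1; T_11,2=2×511+1=1023; T_11,3=3×9330+511=28501; T_11,4=4×34105+9330=145750; T_11,5=5×42525+34105=246730; T_11,6=6×22827+42525=179487; T_11,7=7×5880+22827=63987; T_11,8=8×750+5880=11880; T_11,9=9×45+750=1155; T_11,10=10×1+45=55; T_11,11=11×0+1=1
r12: T_12,1=1×1+0=1; T_12,2=2×1023+1=2047; T_12,3=3×28501+1023=86526; T_12,4=4×145750+28501=611501; T_12,5=5×246730+145750=1379400; T_12,6=6×179487+246730=1323652; T_12,7=7×63987+179487=627396; T_12,8=8×11880+63987=159027; T_12,9=9×1155+11880=22275; T_12,10=10×55+1155=1705; T_12,11=11×1+55=66; T_12,12=12×0+1=1
B_11 = ΣS(11,k) = 1+1023+28501+145750+246730+179487+63987+11880+1155+55+1 = 678570
B_12 = ΣS(12,k) = 1+2047+86526+611501+1379400+1323652+627396+159027+22275+1705+66+1 = 4213597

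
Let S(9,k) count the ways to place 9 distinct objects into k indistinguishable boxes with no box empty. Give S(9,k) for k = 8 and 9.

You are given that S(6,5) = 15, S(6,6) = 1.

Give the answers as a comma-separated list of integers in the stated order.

36, 1

i=7: T(7,6)=15+6·1=21 | T(7,7)=1+7·0=1
i=8: T(8,7)=21+7·1=28 | T(8,8)=1+8·0=1
i=9: T(9,8)=28+8·1=36 | T(9,9)=1+9·0=1
Read S(9,8) = 36, S(9,9) = 1.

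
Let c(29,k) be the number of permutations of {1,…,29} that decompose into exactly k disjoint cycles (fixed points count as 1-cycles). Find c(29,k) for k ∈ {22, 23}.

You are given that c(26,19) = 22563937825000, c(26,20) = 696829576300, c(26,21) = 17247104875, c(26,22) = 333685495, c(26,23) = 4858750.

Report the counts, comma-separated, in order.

i=27: T(27,20)=22563937825000+26·696829576300=40681506808800 | T(27,21)=696829576300+26·17247104875=1145254303050 | T(27,22)=17247104875+26·333685495=25922927745 | T(27,23)=333685495+26·4858750=460012995
i=28: T(28,21)=40681506808800+27·1145254303050=71603372991150 | T(28,22)=1145254303050+27·25922927745=1845173352165 | T(28,23)=25922927745+27·460012995=38343278610
i=29: T(29,22)=71603372991150+28·1845173352165=123268226851770 | T(29,23)=1845173352165+28·38343278610=2918785153245
Read c(29,22) = 123268226851770, c(29,23) = 2918785153245.

123268226851770, 2918785153245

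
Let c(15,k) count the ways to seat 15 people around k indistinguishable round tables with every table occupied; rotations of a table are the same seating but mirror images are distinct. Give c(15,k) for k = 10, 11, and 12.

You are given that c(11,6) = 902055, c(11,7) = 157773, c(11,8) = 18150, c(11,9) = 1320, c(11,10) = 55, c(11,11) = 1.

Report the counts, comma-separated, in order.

37312275, 2749747, 143325

i=12: T(12,7)=902055+11·157773=2637558 | T(12,8)=157773+11·18150=357423 | T(12,9)=18150+11·1320=32670 | T(12,10)=1320+11·55=1925 | T(12,11)=55+11·1=66 | T(12,12)=1+11·0=1
i=13: T(13,8)=2637558+12·357423=6926634 | T(13,9)=357423+12·32670=749463 | T(13,10)=32670+12·1925=55770 | T(13,11)=1925+12·66=2717 | T(13,12)=66+12·1=78
i=14: T(14,9)=6926634+13·749463=16669653 | T(14,10)=749463+13·55770=1474473 | T(14,11)=55770+13·2717=91091 | T(14,12)=2717+13·78=3731
i=15: T(15,10)=16669653+14·1474473=37312275 | T(15,11)=1474473+14·91091=2749747 | T(15,12)=91091+14·3731=143325
Read c(15,10) = 37312275, c(15,11) = 2749747, c(15,12) = 143325.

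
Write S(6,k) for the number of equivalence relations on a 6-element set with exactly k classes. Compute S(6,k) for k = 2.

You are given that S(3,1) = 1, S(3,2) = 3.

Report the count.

31

@4  (4,1):1·1+0→1, (4,2):3·2+1→7
@5  (5,1):1·1+0→1, (5,2):7·2+1→15
@6  (6,2):15·2+1→31
Read S(6,2) = 31.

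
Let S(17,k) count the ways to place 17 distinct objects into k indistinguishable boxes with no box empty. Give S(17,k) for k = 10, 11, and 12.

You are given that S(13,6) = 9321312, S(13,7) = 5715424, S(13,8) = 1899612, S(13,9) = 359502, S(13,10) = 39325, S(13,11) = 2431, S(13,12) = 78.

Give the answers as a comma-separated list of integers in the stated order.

[14] T[14,7]:7*5715424+9321312=49329280 · T[14,8]:8*1899612+5715424=20912320 · T[14,9]:9*359502+1899612=5135130 · T[14,10]:10*39325+359502=752752 · T[14,11]:11*2431+39325=66066 · T[14,12]:12*78+2431=3367
[15] T[15,8]:8*20912320+49329280=216627840 · T[15,9]:9*5135130+20912320=67128490 · T[15,10]:10*752752+5135130=12662650 · T[15,11]:11*66066+752752=1479478 · T[15,12]:12*3367+66066=106470
[16] T[16,9]:9*67128490+216627840=820784250 · T[16,10]:10*12662650+67128490=193754990 · T[16,11]:11*1479478+12662650=28936908 · T[16,12]:12*106470+1479478=2757118
[17] T[17,10]:10*193754990+820784250=2758334150 · T[17,11]:11*28936908+193754990=512060978 · T[17,12]:12*2757118+28936908=62022324
Read S(17,10) = 2758334150, S(17,11) = 512060978, S(17,12) = 62022324.

2758334150, 512060978, 62022324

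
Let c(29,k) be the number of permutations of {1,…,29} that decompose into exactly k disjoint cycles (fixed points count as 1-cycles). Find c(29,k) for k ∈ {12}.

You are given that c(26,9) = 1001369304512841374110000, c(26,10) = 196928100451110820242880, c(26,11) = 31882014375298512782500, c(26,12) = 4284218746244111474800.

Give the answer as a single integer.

170857232541629621904997080

[27] T[27,10]:26*196928100451110820242880+1001369304512841374110000=6121499916241722700424880 · T[27,11]:26*31882014375298512782500+196928100451110820242880=1025860474208872152587880 · T[27,12]:26*4284218746244111474800+31882014375298512782500=143271701777645411127300
[28] T[28,11]:27*1025860474208872152587880+6121499916241722700424880=33819732719881270820297640 · T[28,12]:27*143271701777645411127300+1025860474208872152587880=4894196422205298253024980
[29] T[29,12]:28*4894196422205298253024980+33819732719881270820297640=170857232541629621904997080
Read c(29,12) = 170857232541629621904997080.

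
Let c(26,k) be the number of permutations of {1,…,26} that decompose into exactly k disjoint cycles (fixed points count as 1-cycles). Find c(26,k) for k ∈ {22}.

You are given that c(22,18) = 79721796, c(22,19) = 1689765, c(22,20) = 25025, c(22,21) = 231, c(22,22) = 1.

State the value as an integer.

333685495

row 23: T[23][19]=22·1689765+79721796=116896626  T[23][20]=22·25025+1689765=2240315  T[23][21]=22·231+25025=30107  T[23][22]=22·1+231=253
row 24: T[24][20]=23·2240315+116896626=168423871  T[24][21]=23·30107+2240315=2932776  T[24][22]=23·253+30107=35926
row 25: T[25][21]=24·2932776+168423871=238810495  T[25][22]=24·35926+2932776=3795000
row 26: T[26][22]=25·3795000+238810495=333685495
Read c(26,22) = 333685495.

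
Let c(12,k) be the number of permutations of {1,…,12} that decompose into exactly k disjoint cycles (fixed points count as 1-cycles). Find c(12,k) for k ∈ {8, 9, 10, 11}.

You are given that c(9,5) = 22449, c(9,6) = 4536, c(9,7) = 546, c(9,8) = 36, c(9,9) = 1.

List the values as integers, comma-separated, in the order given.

357423, 32670, 1925, 66

r10: T_10,6=9×4536+22449=63273; T_10,7=9×546+4536=9450; T_10,8=9×36+546=870; T_10,9=9×1+36=45; T_10,10=9×0+1=1
r11: T_11,7=10×9450+63273=157773; T_11,8=10×870+9450=18150; T_11,9=10×45+870=1320; T_11,10=10×1+45=55; T_11,11=10×0+1=1
r12: T_12,8=11×18150+157773=357423; T_12,9=11×1320+18150=32670; T_12,10=11×55+1320=1925; T_12,11=11×1+55=66
Read c(12,8) = 357423, c(12,9) = 32670, c(12,10) = 1925, c(12,11) = 66.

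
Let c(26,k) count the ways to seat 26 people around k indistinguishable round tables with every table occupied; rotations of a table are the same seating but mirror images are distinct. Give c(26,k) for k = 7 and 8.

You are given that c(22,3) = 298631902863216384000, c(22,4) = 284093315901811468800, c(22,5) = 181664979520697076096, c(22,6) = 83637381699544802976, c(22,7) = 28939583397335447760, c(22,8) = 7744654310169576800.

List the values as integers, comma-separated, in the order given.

row 23: T[23][4]=22·284093315901811468800+298631902863216384000=6548684852703068697600  T[23][5]=22·181664979520697076096+284093315901811468800=4280722865357147142912  T[23][6]=22·83637381699544802976+181664979520697076096=2021687376910682741568  T[23][7]=22·28939583397335447760+83637381699544802976=720308216440924653696  T[23][8]=22·7744654310169576800+28939583397335447760=199321978221066137360
row 24: T[24][5]=23·4280722865357147142912+6548684852703068697600=105005310755917452984576  T[24][6]=23·2021687376910682741568+4280722865357147142912=50779532534302850198976  T[24][7]=23·720308216440924653696+2021687376910682741568=18588776355051949776576  T[24][8]=23·199321978221066137360+720308216440924653696=5304713715525445812976
row 25: T[25][6]=24·50779532534302850198976+105005310755917452984576=1323714091579185857760000  T[25][7]=24·18588776355051949776576+50779532534302850198976=496910165055549644836800  T[25][8]=24·5304713715525445812976+18588776355051949776576=145901905527662649288000
row 26: T[26][7]=25·496910165055549644836800+1323714091579185857760000=13746468217967926978680000  T[26][8]=25·145901905527662649288000+496910165055549644836800=4144457803247115877036800
Read c(26,7) = 13746468217967926978680000, c(26,8) = 4144457803247115877036800.

13746468217967926978680000, 4144457803247115877036800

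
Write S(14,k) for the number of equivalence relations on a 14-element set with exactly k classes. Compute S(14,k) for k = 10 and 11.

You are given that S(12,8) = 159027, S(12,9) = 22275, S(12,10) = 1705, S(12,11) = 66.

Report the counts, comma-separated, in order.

752752, 66066

@13  (13,9):22275·9+159027→359502, (13,10):1705·10+22275→39325, (13,11):66·11+1705→2431
@14  (14,10):39325·10+359502→752752, (14,11):2431·11+39325→66066
Read S(14,10) = 752752, S(14,11) = 66066.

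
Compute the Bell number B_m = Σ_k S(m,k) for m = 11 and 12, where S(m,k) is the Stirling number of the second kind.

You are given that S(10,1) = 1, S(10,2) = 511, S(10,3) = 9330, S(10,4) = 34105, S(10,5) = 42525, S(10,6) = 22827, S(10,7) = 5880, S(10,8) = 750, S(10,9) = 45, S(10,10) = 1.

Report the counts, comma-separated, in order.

678570, 4213597

[11] T[11,1]:1*1+0=1 · T[11,2]:2*511+1=1023 · T[11,3]:3*9330+511=28501 · T[11,4]:4*34105+9330=145750 · T[11,5]:5*42525+34105=246730 · T[11,6]:6*22827+42525=179487 · T[11,7]:7*5880+22827=63987 · T[11,8]:8*750+5880=11880 · T[11,9]:9*45+750=1155 · T[11,10]:10*1+45=55 · T[11,11]:11*0+1=1
[12] T[12,1]:1*1+0=1 · T[12,2]:2*1023+1=2047 · T[12,3]:3*28501+1023=86526 · T[12,4]:4*145750+28501=611501 · T[12,5]:5*246730+145750=1379400 · T[12,6]:6*179487+246730=1323652 · T[12,7]:7*63987+179487=627396 · T[12,8]:8*11880+63987=159027 · T[12,9]:9*1155+11880=22275 · T[12,10]:10*55+1155=1705 · T[12,11]:11*1+55=66 · T[12,12]:12*0+1=1
B_11 = ΣS(11,k) = 1+1023+28501+145750+246730+179487+63987+11880+1155+55+1 = 678570
B_12 = ΣS(12,k) = 1+2047+86526+611501+1379400+1323652+627396+159027+22275+1705+66+1 = 4213597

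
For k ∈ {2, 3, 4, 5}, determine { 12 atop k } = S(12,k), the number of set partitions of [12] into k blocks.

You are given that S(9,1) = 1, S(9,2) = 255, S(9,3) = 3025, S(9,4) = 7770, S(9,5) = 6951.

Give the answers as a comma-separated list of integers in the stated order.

2047, 86526, 611501, 1379400

i=10: T(10,1)=0+1·1=1 | T(10,2)=1+2·255=511 | T(10,3)=255+3·3025=9330 | T(10,4)=3025+4·7770=34105 | T(10,5)=7770+5·6951=42525
i=11: T(11,1)=0+1·1=1 | T(11,2)=1+2·511=1023 | T(11,3)=511+3·9330=28501 | T(11,4)=9330+4·34105=145750 | T(11,5)=34105+5·42525=246730
i=12: T(12,2)=1+2·1023=2047 | T(12,3)=1023+3·28501=86526 | T(12,4)=28501+4·145750=611501 | T(12,5)=145750+5·246730=1379400
Read S(12,2) = 2047, S(12,3) = 86526, S(12,4) = 611501, S(12,5) = 1379400.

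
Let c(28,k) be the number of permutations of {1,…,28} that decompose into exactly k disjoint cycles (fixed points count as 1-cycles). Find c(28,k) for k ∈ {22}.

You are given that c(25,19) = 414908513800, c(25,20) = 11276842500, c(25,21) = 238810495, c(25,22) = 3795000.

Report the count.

r26: T_26,20=25×11276842500+414908513800=696829576300; T_26,21=25×238810495+11276842500=17247104875; T_26,22=25×3795000+238810495=333685495
r27: T_27,21=26×17247104875+696829576300=1145254303050; T_27,22=26×333685495+17247104875=25922927745
r28: T_28,22=27×25922927745+1145254303050=1845173352165
Read c(28,22) = 1845173352165.

1845173352165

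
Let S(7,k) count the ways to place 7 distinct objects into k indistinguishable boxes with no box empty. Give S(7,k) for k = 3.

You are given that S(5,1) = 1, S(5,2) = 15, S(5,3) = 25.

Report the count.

r6: T_6,2=2×15+1=31; T_6,3=3×25+15=90
r7: T_7,3=3×90+31=301
Read S(7,3) = 301.

301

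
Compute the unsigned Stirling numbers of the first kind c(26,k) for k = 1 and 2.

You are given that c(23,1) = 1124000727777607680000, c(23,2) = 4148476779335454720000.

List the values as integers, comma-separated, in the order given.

row 24: T[24][1]=23·1124000727777607680000+0=25852016738884976640000  T[24][2]=23·4148476779335454720000+1124000727777607680000=96538966652493066240000
row 25: T[25][1]=24·25852016738884976640000+0=620448401733239439360000  T[25][2]=24·96538966652493066240000+25852016738884976640000=2342787216398718566400000
row 26: T[26][1]=25·620448401733239439360000+0=15511210043330985984000000  T[26][2]=25·2342787216398718566400000+620448401733239439360000=59190128811701203599360000
Read c(26,1) = 15511210043330985984000000, c(26,2) = 59190128811701203599360000.

15511210043330985984000000, 59190128811701203599360000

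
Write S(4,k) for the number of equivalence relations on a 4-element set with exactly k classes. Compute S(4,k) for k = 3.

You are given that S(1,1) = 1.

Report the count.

6

[2] T[2,1]:1*1+0=1 · T[2,2]:2*0+1=1
[3] T[3,2]:2*1+1=3 · T[3,3]:3*0+1=1
[4] T[4,3]:3*1+3=6
Read S(4,3) = 6.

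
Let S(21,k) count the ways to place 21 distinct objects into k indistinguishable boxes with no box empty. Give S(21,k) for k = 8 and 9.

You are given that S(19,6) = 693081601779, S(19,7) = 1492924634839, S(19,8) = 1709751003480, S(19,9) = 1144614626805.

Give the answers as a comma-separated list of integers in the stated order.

@20  (20,7):1492924634839·7+693081601779→11143554045652, (20,8):1709751003480·8+1492924634839→15170932662679, (20,9):1144614626805·9+1709751003480→12011282644725
@21  (21,8):15170932662679·8+11143554045652→132511015347084, (21,9):12011282644725·9+15170932662679→123272476465204
Read S(21,8) = 132511015347084, S(21,9) = 123272476465204.

132511015347084, 123272476465204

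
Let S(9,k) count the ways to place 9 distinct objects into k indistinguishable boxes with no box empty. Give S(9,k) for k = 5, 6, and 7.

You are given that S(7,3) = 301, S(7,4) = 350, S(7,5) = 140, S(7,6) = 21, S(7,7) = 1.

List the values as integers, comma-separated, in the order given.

[8] T[8,4]:4*350+301=1701 · T[8,5]:5*140+350=1050 · T[8,6]:6*21+140=266 · T[8,7]:7*1+21=28
[9] T[9,5]:5*1050+1701=6951 · T[9,6]:6*266+1050=2646 · T[9,7]:7*28+266=462
Read S(9,5) = 6951, S(9,6) = 2646, S(9,7) = 462.

6951, 2646, 462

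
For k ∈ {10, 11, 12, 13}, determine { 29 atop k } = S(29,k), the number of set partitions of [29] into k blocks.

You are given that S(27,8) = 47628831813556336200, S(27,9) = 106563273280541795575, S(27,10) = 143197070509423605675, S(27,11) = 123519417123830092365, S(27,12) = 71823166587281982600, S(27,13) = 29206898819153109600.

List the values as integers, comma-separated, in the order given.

16392038075086211019625, 18059551225961878690915, 13326679652926121224470, 6855064482242755179765

r28: T_28,9=9×106563273280541795575+47628831813556336200=1006698291338432496375; T_28,10=10×143197070509423605675+106563273280541795575=1538533978374777852325; T_28,11=11×123519417123830092365+143197070509423605675=1501910658871554621690; T_28,12=12×71823166587281982600+123519417123830092365=985397416171213883565; T_28,13=13×29206898819153109600+71823166587281982600=451512851236272407400
r29: T_29,10=10×1538533978374777852325+1006698291338432496375=16392038075086211019625; T_29,11=11×1501910658871554621690+1538533978374777852325=18059551225961878690915; T_29,12=12×985397416171213883565+1501910658871554621690=13326679652926121224470; T_29,13=13×451512851236272407400+985397416171213883565=6855064482242755179765
Read S(29,10) = 16392038075086211019625, S(29,11) = 18059551225961878690915, S(29,12) = 13326679652926121224470, S(29,13) = 6855064482242755179765.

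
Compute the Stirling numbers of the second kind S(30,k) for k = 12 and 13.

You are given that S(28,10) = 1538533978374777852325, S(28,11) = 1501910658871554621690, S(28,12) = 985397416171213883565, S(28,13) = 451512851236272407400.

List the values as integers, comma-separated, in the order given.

177979707061075333384555, 102442517922081938561415

[29] T[29,11]:11*1501910658871554621690+1538533978374777852325=18059551225961878690915 · T[29,12]:12*985397416171213883565+1501910658871554621690=13326679652926121224470 · T[29,13]:13*451512851236272407400+985397416171213883565=6855064482242755179765
[30] T[30,12]:12*13326679652926121224470+18059551225961878690915=177979707061075333384555 · T[30,13]:13*6855064482242755179765+13326679652926121224470=102442517922081938561415
Read S(30,12) = 177979707061075333384555, S(30,13) = 102442517922081938561415.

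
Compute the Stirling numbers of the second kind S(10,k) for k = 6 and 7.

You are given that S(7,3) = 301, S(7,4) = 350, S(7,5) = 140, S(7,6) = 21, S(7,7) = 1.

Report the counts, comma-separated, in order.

22827, 5880

row 8: T[8][4]=4·350+301=1701  T[8][5]=5·140+350=1050  T[8][6]=6·21+140=266  T[8][7]=7·1+21=28
row 9: T[9][5]=5·1050+1701=6951  T[9][6]=6·266+1050=2646  T[9][7]=7·28+266=462
row 10: T[10][6]=6·2646+6951=22827  T[10][7]=7·462+2646=5880
Read S(10,6) = 22827, S(10,7) = 5880.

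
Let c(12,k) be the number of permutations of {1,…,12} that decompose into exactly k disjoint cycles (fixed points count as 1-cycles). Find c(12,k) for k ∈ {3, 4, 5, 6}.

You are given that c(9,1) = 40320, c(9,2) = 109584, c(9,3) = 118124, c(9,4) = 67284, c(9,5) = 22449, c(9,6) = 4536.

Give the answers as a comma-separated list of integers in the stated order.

150917976, 105258076, 45995730, 13339535

[10] T[10,1]:9*40320+0=362880 · T[10,2]:9*109584+40320=1026576 · T[10,3]:9*118124+109584=1172700 · T[10,4]:9*67284+118124=723680 · T[10,5]:9*22449+67284=269325 · T[10,6]:9*4536+22449=63273
[11] T[11,2]:10*1026576+362880=10628640 · T[11,3]:10*1172700+1026576=12753576 · T[11,4]:10*723680+1172700=8409500 · T[11,5]:10*269325+723680=3416930 · T[11,6]:10*63273+269325=902055
[12] T[12,3]:11*12753576+10628640=150917976 · T[12,4]:11*8409500+12753576=105258076 · T[12,5]:11*3416930+8409500=45995730 · T[12,6]:11*902055+3416930=13339535
Read c(12,3) = 150917976, c(12,4) = 105258076, c(12,5) = 45995730, c(12,6) = 13339535.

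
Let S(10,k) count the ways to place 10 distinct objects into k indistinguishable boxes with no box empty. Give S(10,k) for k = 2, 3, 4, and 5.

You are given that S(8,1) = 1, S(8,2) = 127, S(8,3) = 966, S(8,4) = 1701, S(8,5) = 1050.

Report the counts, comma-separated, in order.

511, 9330, 34105, 42525

[9] T[9,1]:1*1+0=1 · T[9,2]:2*127+1=255 · T[9,3]:3*966+127=3025 · T[9,4]:4*1701+966=7770 · T[9,5]:5*1050+1701=6951
[10] T[10,2]:2*255+1=511 · T[10,3]:3*3025+255=9330 · T[10,4]:4*7770+3025=34105 · T[10,5]:5*6951+7770=42525
Read S(10,2) = 511, S(10,3) = 9330, S(10,4) = 34105, S(10,5) = 42525.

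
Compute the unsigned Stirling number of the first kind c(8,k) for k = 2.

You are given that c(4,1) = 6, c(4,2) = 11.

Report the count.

13068

[5] T[5,1]:4*6+0=24 · T[5,2]:4*11+6=50
[6] T[6,1]:5*24+0=120 · T[6,2]:5*50+24=274
[7] T[7,1]:6*120+0=720 · T[7,2]:6*274+120=1764
[8] T[8,2]:7*1764+720=13068
Read c(8,2) = 13068.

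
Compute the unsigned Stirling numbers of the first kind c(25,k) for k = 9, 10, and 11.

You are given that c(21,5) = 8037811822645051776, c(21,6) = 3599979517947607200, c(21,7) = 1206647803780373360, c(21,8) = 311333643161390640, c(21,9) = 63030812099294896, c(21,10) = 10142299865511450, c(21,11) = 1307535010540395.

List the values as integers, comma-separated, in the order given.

34218695959407148992880, 6508376179668146850000, 1014945527825214637300

i=22: T(22,6)=8037811822645051776+21·3599979517947607200=83637381699544802976 | T(22,7)=3599979517947607200+21·1206647803780373360=28939583397335447760 | T(22,8)=1206647803780373360+21·311333643161390640=7744654310169576800 | T(22,9)=311333643161390640+21·63030812099294896=1634980697246583456 | T(22,10)=63030812099294896+21·10142299865511450=276019109275035346 | T(22,11)=10142299865511450+21·1307535010540395=37600535086859745
i=23: T(23,7)=83637381699544802976+22·28939583397335447760=720308216440924653696 | T(23,8)=28939583397335447760+22·7744654310169576800=199321978221066137360 | T(23,9)=7744654310169576800+22·1634980697246583456=43714229649594412832 | T(23,10)=1634980697246583456+22·276019109275035346=7707401101297361068 | T(23,11)=276019109275035346+22·37600535086859745=1103230881185949736
i=24: T(24,8)=720308216440924653696+23·199321978221066137360=5304713715525445812976 | T(24,9)=199321978221066137360+23·43714229649594412832=1204749260161737632496 | T(24,10)=43714229649594412832+23·7707401101297361068=220984454979433717396 | T(24,11)=7707401101297361068+23·1103230881185949736=33081711368574204996
i=25: T(25,9)=5304713715525445812976+24·1204749260161737632496=34218695959407148992880 | T(25,10)=1204749260161737632496+24·220984454979433717396=6508376179668146850000 | T(25,11)=220984454979433717396+24·33081711368574204996=1014945527825214637300
Read c(25,9) = 34218695959407148992880, c(25,10) = 6508376179668146850000, c(25,11) = 1014945527825214637300.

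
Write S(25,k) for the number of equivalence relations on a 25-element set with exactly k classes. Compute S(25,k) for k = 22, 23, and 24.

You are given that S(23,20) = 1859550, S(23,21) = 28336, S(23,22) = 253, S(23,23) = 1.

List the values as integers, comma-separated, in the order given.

row 24: T[24][21]=21·28336+1859550=2454606  T[24][22]=22·253+28336=33902  T[24][23]=23·1+253=276  T[24][24]=24·0+1=1
row 25: T[25][22]=22·33902+2454606=3200450  T[25][23]=23·276+33902=40250  T[25][24]=24·1+276=300
Read S(25,22) = 3200450, S(25,23) = 40250, S(25,24) = 300.

3200450, 40250, 300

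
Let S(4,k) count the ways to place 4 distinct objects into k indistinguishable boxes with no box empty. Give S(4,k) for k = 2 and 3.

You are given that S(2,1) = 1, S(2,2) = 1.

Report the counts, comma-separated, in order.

[3] T[3,1]:1*1+0=1 · T[3,2]:2*1+1=3 · T[3,3]:3*0+1=1
[4] T[4,2]:2*3+1=7 · T[4,3]:3*1+3=6
Read S(4,2) = 7, S(4,3) = 6.

7, 6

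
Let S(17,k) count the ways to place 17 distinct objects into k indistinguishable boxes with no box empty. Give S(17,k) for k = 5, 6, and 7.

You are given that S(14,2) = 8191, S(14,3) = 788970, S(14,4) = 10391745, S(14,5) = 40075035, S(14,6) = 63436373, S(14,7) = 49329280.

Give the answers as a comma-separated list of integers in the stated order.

5652751651, 17505749898, 25708104786

r15: T_15,3=3×788970+8191=2375101; T_15,4=4×10391745+788970=42355950; T_15,5=5×40075035+10391745=210766920; T_15,6=6×63436373+40075035=420693273; T_15,7=7×49329280+63436373=408741333
r16: T_16,4=4×42355950+2375101=171798901; T_16,5=5×210766920+42355950=1096190550; T_16,6=6×420693273+210766920=2734926558; T_16,7=7×408741333+420693273=3281882604
r17: T_17,5=5×1096190550+171798901=5652751651; T_17,6=6×2734926558+1096190550=17505749898; T_17,7=7×3281882604+2734926558=25708104786
Read S(17,5) = 5652751651, S(17,6) = 17505749898, S(17,7) = 25708104786.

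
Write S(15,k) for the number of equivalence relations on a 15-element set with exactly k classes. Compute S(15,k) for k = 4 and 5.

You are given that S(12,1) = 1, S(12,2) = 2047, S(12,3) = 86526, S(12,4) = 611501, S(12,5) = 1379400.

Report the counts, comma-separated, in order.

42355950, 210766920

[13] T[13,2]:2*2047+1=4095 · T[13,3]:3*86526+2047=261625 · T[13,4]:4*611501+86526=2532530 · T[13,5]:5*1379400+611501=7508501
[14] T[14,3]:3*261625+4095=788970 · T[14,4]:4*2532530+261625=10391745 · T[14,5]:5*7508501+2532530=40075035
[15] T[15,4]:4*10391745+788970=42355950 · T[15,5]:5*40075035+10391745=210766920
Read S(15,4) = 42355950, S(15,5) = 210766920.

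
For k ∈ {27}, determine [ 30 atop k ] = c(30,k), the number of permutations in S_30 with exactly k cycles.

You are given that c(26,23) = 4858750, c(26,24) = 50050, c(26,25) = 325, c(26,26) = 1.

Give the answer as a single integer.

11921175

@27  (27,24):50050·26+4858750→6160050, (27,25):325·26+50050→58500, (27,26):1·26+325→351, (27,27):0·26+1→1
@28  (28,25):58500·27+6160050→7739550, (28,26):351·27+58500→67977, (28,27):1·27+351→378
@29  (29,26):67977·28+7739550→9642906, (29,27):378·28+67977→78561
@30  (30,27):78561·29+9642906→11921175
Read c(30,27) = 11921175.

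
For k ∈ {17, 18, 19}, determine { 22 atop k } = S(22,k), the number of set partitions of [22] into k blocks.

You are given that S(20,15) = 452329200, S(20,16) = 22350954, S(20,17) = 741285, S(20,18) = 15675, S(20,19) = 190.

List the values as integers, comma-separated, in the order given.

i=21: T(21,16)=452329200+16·22350954=809944464 | T(21,17)=22350954+17·741285=34952799 | T(21,18)=741285+18·15675=1023435 | T(21,19)=15675+19·190=19285
i=22: T(22,17)=809944464+17·34952799=1404142047 | T(22,18)=34952799+18·1023435=53374629 | T(22,19)=1023435+19·19285=1389850
Read S(22,17) = 1404142047, S(22,18) = 53374629, S(22,19) = 1389850.

1404142047, 53374629, 1389850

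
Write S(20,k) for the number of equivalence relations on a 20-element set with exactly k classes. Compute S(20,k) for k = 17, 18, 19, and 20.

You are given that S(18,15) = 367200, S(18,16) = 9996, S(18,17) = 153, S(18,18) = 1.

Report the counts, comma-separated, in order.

@19  (19,16):9996·16+367200→527136, (19,17):153·17+9996→12597, (19,18):1·18+153→171, (19,19):0·19+1→1
@20  (20,17):12597·17+527136→741285, (20,18):171·18+12597→15675, (20,19):1·19+171→190, (20,20):0·20+1→1
Read S(20,17) = 741285, S(20,18) = 15675, S(20,19) = 190, S(20,20) = 1.

741285, 15675, 190, 1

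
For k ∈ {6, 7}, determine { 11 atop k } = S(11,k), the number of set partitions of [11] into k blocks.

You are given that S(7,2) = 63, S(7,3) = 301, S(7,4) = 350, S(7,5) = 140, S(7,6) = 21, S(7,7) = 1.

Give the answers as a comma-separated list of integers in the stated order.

179487, 63987

[8] T[8,3]:3*301+63=966 · T[8,4]:4*350+301=1701 · T[8,5]:5*140+350=1050 · T[8,6]:6*21+140=266 · T[8,7]:7*1+21=28
[9] T[9,4]:4*1701+966=7770 · T[9,5]:5*1050+1701=6951 · T[9,6]:6*266+1050=2646 · T[9,7]:7*28+266=462
[10] T[10,5]:5*6951+7770=42525 · T[10,6]:6*2646+6951=22827 · T[10,7]:7*462+2646=5880
[11] T[11,6]:6*22827+42525=179487 · T[11,7]:7*5880+22827=63987
Read S(11,6) = 179487, S(11,7) = 63987.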